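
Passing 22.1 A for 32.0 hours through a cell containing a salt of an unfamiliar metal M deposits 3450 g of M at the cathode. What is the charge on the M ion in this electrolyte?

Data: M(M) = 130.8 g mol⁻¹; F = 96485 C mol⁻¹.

+1

Q = I·t = 22.10 A × 115200 s = 2546000 C, so n(e⁻) = 2546000/96485 = 26.39 mol.
n(M) deposited = 3450 / 130.8 = 26.38 mol.
Electrons per atom = n(e⁻)/n(M) = 26.39 / 26.38 = 1.00 ≈ 1, so the ion is M⁺.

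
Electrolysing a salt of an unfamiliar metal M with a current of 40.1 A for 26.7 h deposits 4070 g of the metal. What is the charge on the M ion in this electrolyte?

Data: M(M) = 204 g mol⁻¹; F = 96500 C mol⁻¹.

Q = I·t = 40.10 A × 96120 s = 3854000 C, so n(e⁻) = 3854000/96500 = 39.94 mol.
n(M) deposited = 4070 / 204 = 19.95 mol.
Electrons per atom = n(e⁻)/n(M) = 39.94 / 19.95 = 2.00 ≈ 2, so the ion is M²⁺.

+2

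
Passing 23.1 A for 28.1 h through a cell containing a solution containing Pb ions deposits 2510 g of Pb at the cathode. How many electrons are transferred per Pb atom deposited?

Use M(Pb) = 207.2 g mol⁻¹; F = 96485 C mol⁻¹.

2

Q = I·t = 23.10 A × 101160 s = 2337000 C, so n(e⁻) = 2337000/96485 = 24.22 mol.
n(Pb) deposited = 2510 / 207.2 = 12.11 mol.
Electrons per atom = n(e⁻)/n(Pb) = 24.22 / 12.11 = 2.00 ≈ 2, so the ion is Pb²⁺.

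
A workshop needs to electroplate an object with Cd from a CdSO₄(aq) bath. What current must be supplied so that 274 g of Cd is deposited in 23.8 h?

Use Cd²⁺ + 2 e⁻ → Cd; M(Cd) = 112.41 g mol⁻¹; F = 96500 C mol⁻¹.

n(Cd) = 274 / 112.41 = 2.438 mol.
n(e⁻) = 2 × 2.438 = 4.875 mol.
Q = n(e⁻)·F = 4.875 × 96500 = 470400 C.
I = Q/t = 470400 / 85680 s = 5.49 A.

5.49 A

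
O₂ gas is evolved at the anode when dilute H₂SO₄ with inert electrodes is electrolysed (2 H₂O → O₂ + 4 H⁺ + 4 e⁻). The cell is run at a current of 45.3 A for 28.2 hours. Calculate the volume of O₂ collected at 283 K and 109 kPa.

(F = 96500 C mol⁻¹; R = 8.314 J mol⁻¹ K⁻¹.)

257 L

Q = I·t = 45.30 A × 101520 s = 4599000 C.
n(e⁻) = Q/F = 4599000 / 96500 = 47.66 mol.
4 electrons are transferred per O₂ molecule, so n(O₂) = 47.66 / 4 = 11.91 mol.
V = nRT/P = (11.91 × 8.314 × 283) / (109 × 10³ Pa) = 0.257 m³ = 257 L.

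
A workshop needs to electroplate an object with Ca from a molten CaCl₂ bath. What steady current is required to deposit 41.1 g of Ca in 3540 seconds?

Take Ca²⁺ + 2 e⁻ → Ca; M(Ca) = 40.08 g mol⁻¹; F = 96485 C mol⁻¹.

n(Ca) = 41.1 / 40.08 = 1.025 mol.
n(e⁻) = 2 × 1.025 = 2.051 mol.
Q = n(e⁻)·F = 2.051 × 96485 = 197900 C.
I = Q/t = 197900 / 3540.0 s = 55.9 A.

55.9 A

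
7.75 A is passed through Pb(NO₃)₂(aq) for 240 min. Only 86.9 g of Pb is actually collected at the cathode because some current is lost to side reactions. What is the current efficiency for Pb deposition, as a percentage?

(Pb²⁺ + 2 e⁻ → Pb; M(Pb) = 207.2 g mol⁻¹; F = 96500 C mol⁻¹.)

72.5 %

Q = I·t = 7.750 × 14400 = 111600 C; n(e⁻) = 111600/96500 = 1.156 mol.
Theoretical n(Pb) = n(e⁻)/2 = 0.5782 mol, i.e. m_theo = 0.5782 × 207.2 = 119.8 g.
Efficiency = m_actual / m_theo = 86.9 / 119.8 = 72.5 %.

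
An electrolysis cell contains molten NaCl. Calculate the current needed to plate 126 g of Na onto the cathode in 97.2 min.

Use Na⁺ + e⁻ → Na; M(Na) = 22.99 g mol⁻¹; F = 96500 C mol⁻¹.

n(Na) = 126 / 22.99 = 5.481 mol.
n(e⁻) = 1 × 5.481 = 5.481 mol.
Q = n(e⁻)·F = 5.481 × 96500 = 528900 C.
I = Q/t = 528900 / 5832.0 s = 90.7 A.

90.7 A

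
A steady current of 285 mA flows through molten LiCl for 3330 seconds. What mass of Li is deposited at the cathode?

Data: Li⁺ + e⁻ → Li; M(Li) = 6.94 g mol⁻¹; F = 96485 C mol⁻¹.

0.0683 g

Q = I·t = 0.2850 A × 3330.0 s = 949.0 C.
n(e⁻) = Q/F = 949.0 / 96485 = 0.009836 mol.
Li⁺ + e⁻ → Li, so n(Li) = n(e⁻)/1 = 0.009836 mol.
m = n·M = 0.009836 × 6.94 = 0.0683 g.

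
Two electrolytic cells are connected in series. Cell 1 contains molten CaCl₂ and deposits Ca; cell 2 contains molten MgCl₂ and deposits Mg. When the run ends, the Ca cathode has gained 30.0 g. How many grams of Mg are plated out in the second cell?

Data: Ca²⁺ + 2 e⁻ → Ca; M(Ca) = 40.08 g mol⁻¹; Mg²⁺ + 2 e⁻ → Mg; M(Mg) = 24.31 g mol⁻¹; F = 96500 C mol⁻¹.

18.2 g

n(Ca) = 30.0 / 40.08 = 0.7485 mol.
Since Ca²⁺ + 2 e⁻ → Ca, n(e⁻) passed = 2 × 0.7485 = 1.497 mol.
Cells in series carry the same charge, so the same 1.497 mol of electrons passes through cell 2.
Mg²⁺ + 2 e⁻ → Mg, so n(Mg) = 1.497 / 2 = 0.7485 mol.
m(Mg) = 0.7485 × 24.31 = 18.2 g.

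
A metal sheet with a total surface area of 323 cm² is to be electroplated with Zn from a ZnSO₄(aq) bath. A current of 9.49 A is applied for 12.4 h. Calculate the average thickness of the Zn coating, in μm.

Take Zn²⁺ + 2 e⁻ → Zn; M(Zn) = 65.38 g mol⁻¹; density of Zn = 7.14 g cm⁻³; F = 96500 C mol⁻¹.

Q = I·t = 9.490 × 44640 = 423600 C; n(e⁻) = 4.390 mol.
n(Zn) = n(e⁻)/2 = 2.195 mol, so m = 2.195 × 65.38 = 143.5 g.
Volume = m/ρ = 143.5 / 7.14 = 20.10 cm³.
Thickness = V/A = 20.10 / 323 = 0.0622 cm = 622 μm.

622 μm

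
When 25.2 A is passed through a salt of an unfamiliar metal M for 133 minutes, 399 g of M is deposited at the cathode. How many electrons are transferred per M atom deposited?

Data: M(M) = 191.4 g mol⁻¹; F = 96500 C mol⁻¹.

Q = I·t = 25.20 A × 7980.0 s = 201100 C, so n(e⁻) = 201100/96500 = 2.084 mol.
n(M) deposited = 399 / 191.4 = 2.085 mol.
Electrons per atom = n(e⁻)/n(M) = 2.084 / 2.085 = 1.00 ≈ 1, so the ion is M⁺.

1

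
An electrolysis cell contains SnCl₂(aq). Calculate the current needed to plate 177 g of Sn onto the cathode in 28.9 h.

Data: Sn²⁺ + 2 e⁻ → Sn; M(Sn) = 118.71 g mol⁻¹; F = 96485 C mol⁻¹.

2.77 A

n(Sn) = 177 / 118.71 = 1.491 mol.
n(e⁻) = 2 × 1.491 = 2.982 mol.
Q = n(e⁻)·F = 2.982 × 96485 = 287700 C.
I = Q/t = 287700 / 104040 s = 2.77 A.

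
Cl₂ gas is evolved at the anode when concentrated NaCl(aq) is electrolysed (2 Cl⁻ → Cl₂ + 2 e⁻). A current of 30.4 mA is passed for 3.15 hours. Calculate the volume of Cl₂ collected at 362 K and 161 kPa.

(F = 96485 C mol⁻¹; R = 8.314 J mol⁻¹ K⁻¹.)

0.0334 L

Q = I·t = 0.03040 A × 11340 s = 344.7 C.
n(e⁻) = Q/F = 344.7 / 96485 = 0.003573 mol.
2 electrons are transferred per Cl₂ molecule, so n(Cl₂) = 0.003573 / 2 = 0.001786 mol.
V = nRT/P = (0.001786 × 8.314 × 362) / (161 × 10³ Pa) = 3.34 × 10⁻⁵ m³ = 0.0334 L.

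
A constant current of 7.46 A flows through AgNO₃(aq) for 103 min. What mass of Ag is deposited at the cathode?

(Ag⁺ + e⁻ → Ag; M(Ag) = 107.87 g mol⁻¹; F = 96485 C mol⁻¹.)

51.5 g

Q = I·t = 7.460 A × 6180.0 s = 46100 C.
n(e⁻) = Q/F = 46100 / 96485 = 0.4778 mol.
Ag⁺ + e⁻ → Ag, so n(Ag) = n(e⁻)/1 = 0.4778 mol.
m = n·M = 0.4778 × 107.87 = 51.5 g.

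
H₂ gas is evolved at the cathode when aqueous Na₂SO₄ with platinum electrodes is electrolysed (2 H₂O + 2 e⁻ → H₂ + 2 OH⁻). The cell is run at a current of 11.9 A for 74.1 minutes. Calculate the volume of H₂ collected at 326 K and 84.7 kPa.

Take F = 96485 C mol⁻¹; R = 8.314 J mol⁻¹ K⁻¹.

Q = I·t = 11.90 A × 4446.0 s = 52910 C.
n(e⁻) = Q/F = 52910 / 96485 = 0.5483 mol.
2 electrons are transferred per H₂ molecule, so n(H₂) = 0.5483 / 2 = 0.2742 mol.
V = nRT/P = (0.2742 × 8.314 × 326) / (84.7 × 10³ Pa) = 0.00877 m³ = 8.77 L.

8.77 L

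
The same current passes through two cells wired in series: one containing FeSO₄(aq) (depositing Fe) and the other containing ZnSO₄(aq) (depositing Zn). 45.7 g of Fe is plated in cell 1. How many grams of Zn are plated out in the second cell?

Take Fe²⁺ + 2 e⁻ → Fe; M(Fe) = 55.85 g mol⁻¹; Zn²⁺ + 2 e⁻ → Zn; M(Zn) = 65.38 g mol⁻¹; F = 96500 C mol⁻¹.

53.5 g

n(Fe) = 45.7 / 55.85 = 0.8183 mol.
Since Fe²⁺ + 2 e⁻ → Fe, n(e⁻) passed = 2 × 0.8183 = 1.637 mol.
Cells in series carry the same charge, so the same 1.637 mol of electrons passes through cell 2.
Zn²⁺ + 2 e⁻ → Zn, so n(Zn) = 1.637 / 2 = 0.8183 mol.
m(Zn) = 0.8183 × 65.38 = 53.5 g.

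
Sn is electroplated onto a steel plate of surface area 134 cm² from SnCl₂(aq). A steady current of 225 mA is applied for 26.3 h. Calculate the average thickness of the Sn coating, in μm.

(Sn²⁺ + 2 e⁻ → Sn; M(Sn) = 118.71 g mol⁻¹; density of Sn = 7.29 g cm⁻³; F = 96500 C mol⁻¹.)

Q = I·t = 0.2250 × 94680 = 21300 C; n(e⁻) = 0.2208 mol.
n(Sn) = n(e⁻)/2 = 0.1104 mol, so m = 0.1104 × 118.71 = 13.10 g.
Volume = m/ρ = 13.10 / 7.29 = 1.797 cm³.
Thickness = V/A = 1.797 / 134 = 0.0134 cm = 134 μm.

134 μm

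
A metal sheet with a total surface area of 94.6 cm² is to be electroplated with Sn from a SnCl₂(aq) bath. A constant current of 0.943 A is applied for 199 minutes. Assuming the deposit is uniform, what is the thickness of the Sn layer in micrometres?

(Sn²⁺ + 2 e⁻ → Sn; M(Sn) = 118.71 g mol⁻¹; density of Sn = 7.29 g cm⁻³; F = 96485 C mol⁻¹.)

Q = I·t = 0.9430 × 11940 = 11260 C; n(e⁻) = 0.1167 mol.
n(Sn) = n(e⁻)/2 = 0.05835 mol, so m = 0.05835 × 118.71 = 6.926 g.
Volume = m/ρ = 6.926 / 7.29 = 0.9501 cm³.
Thickness = V/A = 0.9501 / 94.6 = 0.0100 cm = 100 μm.

100 μm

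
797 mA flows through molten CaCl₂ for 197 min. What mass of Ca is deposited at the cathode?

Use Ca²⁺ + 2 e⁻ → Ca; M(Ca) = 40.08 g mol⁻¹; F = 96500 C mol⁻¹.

1.96 g

Q = I·t = 0.7970 A × 11820 s = 9421 C.
n(e⁻) = Q/F = 9421 / 96500 = 0.09762 mol.
Ca²⁺ + 2 e⁻ → Ca, so n(Ca) = n(e⁻)/2 = 0.04881 mol.
m = n·M = 0.04881 × 40.08 = 1.96 g.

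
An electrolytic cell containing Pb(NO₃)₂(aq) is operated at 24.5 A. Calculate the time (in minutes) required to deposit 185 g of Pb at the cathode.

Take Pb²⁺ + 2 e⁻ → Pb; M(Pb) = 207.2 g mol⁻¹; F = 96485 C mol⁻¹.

n(Pb) = m/M = 185 / 207.2 = 0.8929 mol.
Each Pb atom requires 2 electrons, so n(e⁻) = 2 × 0.8929 = 1.786 mol.
Q = n(e⁻)·F = 1.786 × 96485 = 172300 C.
t = Q/I = 172300 / 24.50 A = 7032 s = 117 min.

117 min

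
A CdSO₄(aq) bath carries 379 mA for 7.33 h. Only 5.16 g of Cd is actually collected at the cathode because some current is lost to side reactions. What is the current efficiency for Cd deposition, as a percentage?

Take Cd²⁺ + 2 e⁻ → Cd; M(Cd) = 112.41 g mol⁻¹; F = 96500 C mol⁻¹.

Q = I·t = 0.3790 × 26388 = 10000 C; n(e⁻) = 10000/96500 = 0.1036 mol.
Theoretical n(Cd) = n(e⁻)/2 = 0.05182 mol, i.e. m_theo = 0.05182 × 112.41 = 5.825 g.
Efficiency = m_actual / m_theo = 5.16 / 5.825 = 88.6 %.

88.6 %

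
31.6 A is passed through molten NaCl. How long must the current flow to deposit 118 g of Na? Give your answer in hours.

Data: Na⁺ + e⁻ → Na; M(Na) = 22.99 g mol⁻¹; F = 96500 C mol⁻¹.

n(Na) = m/M = 118 / 22.99 = 5.133 mol.
Each Na atom requires 1 electron, so n(e⁻) = 1 × 5.133 = 5.133 mol.
Q = n(e⁻)·F = 5.133 × 96500 = 495300 C.
t = Q/I = 495300 / 31.60 A = 15670 s = 4.35 h.

4.35 h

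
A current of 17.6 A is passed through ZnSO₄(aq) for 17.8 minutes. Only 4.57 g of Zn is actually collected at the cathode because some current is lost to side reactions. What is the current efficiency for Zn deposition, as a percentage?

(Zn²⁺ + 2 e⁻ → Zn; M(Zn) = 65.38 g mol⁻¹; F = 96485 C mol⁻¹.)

Q = I·t = 17.60 × 1068.0 = 18800 C; n(e⁻) = 18800/96485 = 0.1948 mol.
Theoretical n(Zn) = n(e⁻)/2 = 0.09741 mol, i.e. m_theo = 0.09741 × 65.38 = 6.369 g.
Efficiency = m_actual / m_theo = 4.57 / 6.369 = 71.8 %.

71.8 %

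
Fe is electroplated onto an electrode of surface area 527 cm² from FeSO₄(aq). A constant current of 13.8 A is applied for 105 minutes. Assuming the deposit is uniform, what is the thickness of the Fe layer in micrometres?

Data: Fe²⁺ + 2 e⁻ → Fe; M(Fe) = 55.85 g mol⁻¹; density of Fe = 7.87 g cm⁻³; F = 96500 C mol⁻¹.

Q = I·t = 13.80 × 6300.0 = 86940 C; n(e⁻) = 0.9009 mol.
n(Fe) = n(e⁻)/2 = 0.4505 mol, so m = 0.4505 × 55.85 = 25.16 g.
Volume = m/ρ = 25.16 / 7.87 = 3.197 cm³.
Thickness = V/A = 3.197 / 527 = 0.00607 cm = 60.7 μm.

60.7 μm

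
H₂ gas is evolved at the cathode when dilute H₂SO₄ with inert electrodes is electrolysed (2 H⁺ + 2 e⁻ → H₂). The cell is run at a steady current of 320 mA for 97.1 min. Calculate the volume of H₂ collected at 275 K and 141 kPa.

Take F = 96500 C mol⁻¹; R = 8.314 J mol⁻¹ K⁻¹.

0.157 L

Q = I·t = 0.3200 A × 5826.0 s = 1864 C.
n(e⁻) = Q/F = 1864 / 96500 = 0.01932 mol.
2 electrons are transferred per H₂ molecule, so n(H₂) = 0.01932 / 2 = 0.009660 mol.
V = nRT/P = (0.009660 × 8.314 × 275) / (141 × 10³ Pa) = 1.57 × 10⁻⁴ m³ = 0.157 L.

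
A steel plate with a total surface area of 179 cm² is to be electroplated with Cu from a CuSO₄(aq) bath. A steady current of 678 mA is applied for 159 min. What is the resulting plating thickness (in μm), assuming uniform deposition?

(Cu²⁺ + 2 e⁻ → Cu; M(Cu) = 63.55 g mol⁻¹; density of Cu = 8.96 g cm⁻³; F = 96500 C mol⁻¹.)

Q = I·t = 0.6780 × 9540.0 = 6468 C; n(e⁻) = 0.06703 mol.
n(Cu) = n(e⁻)/2 = 0.03351 mol, so m = 0.03351 × 63.55 = 2.130 g.
Volume = m/ρ = 2.130 / 8.96 = 0.2377 cm³.
Thickness = V/A = 0.2377 / 179 = 0.00133 cm = 13.3 μm.

13.3 μm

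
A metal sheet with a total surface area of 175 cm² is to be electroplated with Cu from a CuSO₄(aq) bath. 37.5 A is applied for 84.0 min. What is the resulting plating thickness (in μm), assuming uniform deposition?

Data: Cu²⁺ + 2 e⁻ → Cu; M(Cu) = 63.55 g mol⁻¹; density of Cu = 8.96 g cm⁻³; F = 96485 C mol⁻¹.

397 μm

Q = I·t = 37.50 × 5040.0 = 189000 C; n(e⁻) = 1.959 mol.
n(Cu) = n(e⁻)/2 = 0.9794 mol, so m = 0.9794 × 63.55 = 62.24 g.
Volume = m/ρ = 62.24 / 8.96 = 6.947 cm³.
Thickness = V/A = 6.947 / 175 = 0.0397 cm = 397 μm.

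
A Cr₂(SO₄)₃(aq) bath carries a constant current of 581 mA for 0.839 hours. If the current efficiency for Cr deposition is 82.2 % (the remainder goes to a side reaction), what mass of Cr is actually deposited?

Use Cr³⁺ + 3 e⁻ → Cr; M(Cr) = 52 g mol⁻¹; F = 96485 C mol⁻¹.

0.259 g

Q = I·t = 0.5810 × 3020.4 = 1755 C.
n(e⁻) = 1755/96485 = 0.01819 mol; theoretically n(Cr) = 0.01819/3 = 0.006063 mol, m_theo = 0.3153 g.
At 82.2 % efficiency, m_actual = 0.822 × 0.3153 = 0.259 g.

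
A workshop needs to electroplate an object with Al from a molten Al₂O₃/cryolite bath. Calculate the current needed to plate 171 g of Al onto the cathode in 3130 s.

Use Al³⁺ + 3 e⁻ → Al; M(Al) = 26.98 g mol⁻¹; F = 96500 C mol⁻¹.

n(Al) = 171 / 26.98 = 6.338 mol.
n(e⁻) = 3 × 6.338 = 19.01 mol.
Q = n(e⁻)·F = 19.01 × 96500 = 1835000 C.
I = Q/t = 1835000 / 3130.0 s = 586 A.

586 A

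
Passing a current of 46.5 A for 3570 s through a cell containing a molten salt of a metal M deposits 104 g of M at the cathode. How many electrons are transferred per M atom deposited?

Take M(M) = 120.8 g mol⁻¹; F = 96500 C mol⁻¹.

2

Q = I·t = 46.50 A × 3570.0 s = 166000 C, so n(e⁻) = 166000/96500 = 1.720 mol.
n(M) deposited = 104 / 120.8 = 0.8609 mol.
Electrons per atom = n(e⁻)/n(M) = 1.720 / 0.8609 = 2.00 ≈ 2, so the ion is M²⁺.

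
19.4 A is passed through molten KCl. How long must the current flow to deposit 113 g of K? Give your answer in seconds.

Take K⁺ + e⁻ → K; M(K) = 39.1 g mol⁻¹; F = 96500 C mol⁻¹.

14400 s

n(K) = m/M = 113 / 39.1 = 2.890 mol.
Each K atom requires 1 electron, so n(e⁻) = 1 × 2.890 = 2.890 mol.
Q = n(e⁻)·F = 2.890 × 96500 = 278900 C.
t = Q/I = 278900 / 19.40 A = 14380 s.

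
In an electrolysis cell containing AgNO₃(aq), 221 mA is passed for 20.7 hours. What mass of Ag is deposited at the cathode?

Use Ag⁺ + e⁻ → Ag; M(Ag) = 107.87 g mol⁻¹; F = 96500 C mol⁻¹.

18.4 g

Q = I·t = 0.2210 A × 74520 s = 16470 C.
n(e⁻) = Q/F = 16470 / 96500 = 0.1707 mol.
Ag⁺ + e⁻ → Ag, so n(Ag) = n(e⁻)/1 = 0.1707 mol.
m = n·M = 0.1707 × 107.87 = 18.4 g.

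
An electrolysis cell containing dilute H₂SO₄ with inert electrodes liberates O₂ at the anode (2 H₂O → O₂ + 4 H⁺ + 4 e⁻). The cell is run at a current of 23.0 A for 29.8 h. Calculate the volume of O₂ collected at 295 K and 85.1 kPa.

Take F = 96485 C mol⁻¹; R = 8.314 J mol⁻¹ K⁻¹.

184 L

Q = I·t = 23.00 A × 107280 s = 2467000 C.
n(e⁻) = Q/F = 2467000 / 96485 = 25.57 mol.
4 electrons are transferred per O₂ molecule, so n(O₂) = 25.57 / 4 = 6.393 mol.
V = nRT/P = (6.393 × 8.314 × 295) / (85.1 × 10³ Pa) = 0.184 m³ = 184 L.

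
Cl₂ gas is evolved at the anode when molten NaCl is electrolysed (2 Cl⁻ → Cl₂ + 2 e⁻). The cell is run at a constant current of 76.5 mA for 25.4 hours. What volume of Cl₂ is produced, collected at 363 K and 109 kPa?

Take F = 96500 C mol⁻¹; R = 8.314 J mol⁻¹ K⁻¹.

1.00 L

Q = I·t = 0.07650 A × 91440 s = 6995 C.
n(e⁻) = Q/F = 6995 / 96500 = 0.07249 mol.
2 electrons are transferred per Cl₂ molecule, so n(Cl₂) = 0.07249 / 2 = 0.03624 mol.
V = nRT/P = (0.03624 × 8.314 × 363) / (109 × 10³ Pa) = 0.00100 m³ = 1.00 L.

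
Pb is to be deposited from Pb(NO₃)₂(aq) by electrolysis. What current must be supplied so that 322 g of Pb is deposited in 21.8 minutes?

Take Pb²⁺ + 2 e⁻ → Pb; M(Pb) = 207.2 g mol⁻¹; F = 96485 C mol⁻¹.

n(Pb) = 322 / 207.2 = 1.554 mol.
n(e⁻) = 2 × 1.554 = 3.108 mol.
Q = n(e⁻)·F = 3.108 × 96485 = 299900 C.
I = Q/t = 299900 / 1308.0 s = 229 A.

229 A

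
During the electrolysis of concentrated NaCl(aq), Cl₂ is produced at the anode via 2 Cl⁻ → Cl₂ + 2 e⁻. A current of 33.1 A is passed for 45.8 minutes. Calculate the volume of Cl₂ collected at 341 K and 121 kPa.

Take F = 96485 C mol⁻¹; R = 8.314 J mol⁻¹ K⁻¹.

11.0 L

Q = I·t = 33.10 A × 2748.0 s = 90960 C.
n(e⁻) = Q/F = 90960 / 96485 = 0.9427 mol.
2 electrons are transferred per Cl₂ molecule, so n(Cl₂) = 0.9427 / 2 = 0.4714 mol.
V = nRT/P = (0.4714 × 8.314 × 341) / (121 × 10³ Pa) = 0.0110 m³ = 11.0 L.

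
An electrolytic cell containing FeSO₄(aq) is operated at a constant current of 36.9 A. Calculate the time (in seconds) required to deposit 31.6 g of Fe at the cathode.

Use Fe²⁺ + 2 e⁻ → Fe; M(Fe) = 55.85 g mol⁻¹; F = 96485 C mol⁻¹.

2960 s

n(Fe) = m/M = 31.6 / 55.85 = 0.5658 mol.
Each Fe atom requires 2 electrons, so n(e⁻) = 2 × 0.5658 = 1.132 mol.
Q = n(e⁻)·F = 1.132 × 96485 = 109200 C.
t = Q/I = 109200 / 36.90 A = 2959 s.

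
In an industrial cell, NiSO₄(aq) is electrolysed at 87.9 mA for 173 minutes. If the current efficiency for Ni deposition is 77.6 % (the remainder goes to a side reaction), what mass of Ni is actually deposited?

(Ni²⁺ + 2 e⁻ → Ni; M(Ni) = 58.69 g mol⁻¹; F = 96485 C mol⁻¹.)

Q = I·t = 0.08790 × 10380 = 912.4 C.
n(e⁻) = 912.4/96485 = 0.009456 mol; theoretically n(Ni) = 0.009456/2 = 0.004728 mol, m_theo = 0.2775 g.
At 77.6 % efficiency, m_actual = 0.776 × 0.2775 = 0.215 g.

0.215 g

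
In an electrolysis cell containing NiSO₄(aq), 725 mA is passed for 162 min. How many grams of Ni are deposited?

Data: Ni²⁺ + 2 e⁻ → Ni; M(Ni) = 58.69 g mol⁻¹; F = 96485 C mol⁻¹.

2.14 g

Q = I·t = 0.7250 A × 9720.0 s = 7047 C.
n(e⁻) = Q/F = 7047 / 96485 = 0.07304 mol.
Ni²⁺ + 2 e⁻ → Ni, so n(Ni) = n(e⁻)/2 = 0.03652 mol.
m = n·M = 0.03652 × 58.69 = 2.14 g.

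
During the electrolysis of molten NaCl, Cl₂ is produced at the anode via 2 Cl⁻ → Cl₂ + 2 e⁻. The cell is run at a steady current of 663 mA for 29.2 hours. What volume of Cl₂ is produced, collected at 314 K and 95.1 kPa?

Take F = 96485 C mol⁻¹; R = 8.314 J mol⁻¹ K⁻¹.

Q = I·t = 0.6630 A × 105120 s = 69690 C.
n(e⁻) = Q/F = 69690 / 96485 = 0.7223 mol.
2 electrons are transferred per Cl₂ molecule, so n(Cl₂) = 0.7223 / 2 = 0.3612 mol.
V = nRT/P = (0.3612 × 8.314 × 314) / (95.1 × 10³ Pa) = 0.00991 m³ = 9.91 L.

9.91 L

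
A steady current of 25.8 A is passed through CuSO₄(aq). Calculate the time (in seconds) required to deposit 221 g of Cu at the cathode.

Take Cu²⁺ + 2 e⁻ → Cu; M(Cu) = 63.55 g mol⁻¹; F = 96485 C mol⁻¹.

26000 s

n(Cu) = m/M = 221 / 63.55 = 3.478 mol.
Each Cu atom requires 2 electrons, so n(e⁻) = 2 × 3.478 = 6.955 mol.
Q = n(e⁻)·F = 6.955 × 96485 = 671100 C.
t = Q/I = 671100 / 25.80 A = 26010 s.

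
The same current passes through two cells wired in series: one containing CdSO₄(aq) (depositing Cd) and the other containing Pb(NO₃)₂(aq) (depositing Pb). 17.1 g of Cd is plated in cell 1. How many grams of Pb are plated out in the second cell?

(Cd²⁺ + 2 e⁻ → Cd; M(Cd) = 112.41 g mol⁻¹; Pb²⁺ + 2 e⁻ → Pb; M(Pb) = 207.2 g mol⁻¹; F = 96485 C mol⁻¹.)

n(Cd) = 17.1 / 112.41 = 0.1521 mol.
Since Cd²⁺ + 2 e⁻ → Cd, n(e⁻) passed = 2 × 0.1521 = 0.3042 mol.
Cells in series carry the same charge, so the same 0.3042 mol of electrons passes through cell 2.
Pb²⁺ + 2 e⁻ → Pb, so n(Pb) = 0.3042 / 2 = 0.1521 mol.
m(Pb) = 0.1521 × 207.2 = 31.5 g.

31.5 g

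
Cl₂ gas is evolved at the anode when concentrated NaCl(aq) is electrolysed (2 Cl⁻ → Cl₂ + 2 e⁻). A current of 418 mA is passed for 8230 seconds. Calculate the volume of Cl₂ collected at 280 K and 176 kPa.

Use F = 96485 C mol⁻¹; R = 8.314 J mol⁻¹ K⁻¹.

0.236 L

Q = I·t = 0.4180 A × 8230.0 s = 3440 C.
n(e⁻) = Q/F = 3440 / 96485 = 0.03565 mol.
2 electrons are transferred per Cl₂ molecule, so n(Cl₂) = 0.03565 / 2 = 0.01783 mol.
V = nRT/P = (0.01783 × 8.314 × 280) / (176 × 10³ Pa) = 2.36 × 10⁻⁴ m³ = 0.236 L.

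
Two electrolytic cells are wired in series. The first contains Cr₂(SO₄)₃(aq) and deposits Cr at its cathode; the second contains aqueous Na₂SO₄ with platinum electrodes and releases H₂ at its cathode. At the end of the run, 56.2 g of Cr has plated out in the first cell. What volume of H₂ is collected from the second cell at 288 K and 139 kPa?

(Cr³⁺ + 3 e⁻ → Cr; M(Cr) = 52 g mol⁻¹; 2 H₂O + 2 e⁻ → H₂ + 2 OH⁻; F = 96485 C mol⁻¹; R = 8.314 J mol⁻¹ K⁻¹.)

n(Cr) = 56.2 / 52 = 1.081 mol, so n(e⁻) = 3 × 1.081 = 3.242 mol.
The cells are in series, so the same 3.242 mol of electrons passes through the second cell.
2 H₂O + 2 e⁻ → H₂ + 2 OH⁻ — 2 mol e⁻ per mol H₂, so n(H₂) = 3.242/2 = 1.621 mol.
V = nRT/P = (1.621 × 8.314 × 288) / (139 × 10³) = 0.0279 m³ = 27.9 L.

27.9 L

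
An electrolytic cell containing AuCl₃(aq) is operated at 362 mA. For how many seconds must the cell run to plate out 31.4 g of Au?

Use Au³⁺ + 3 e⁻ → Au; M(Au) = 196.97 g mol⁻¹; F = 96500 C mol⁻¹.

n(Au) = m/M = 31.4 / 196.97 = 0.1594 mol.
Each Au atom requires 3 electrons, so n(e⁻) = 3 × 0.1594 = 0.4782 mol.
Q = n(e⁻)·F = 0.4782 × 96500 = 46150 C.
t = Q/I = 46150 / 0.3620 A = 127500 s.

1.27 × 10⁵ s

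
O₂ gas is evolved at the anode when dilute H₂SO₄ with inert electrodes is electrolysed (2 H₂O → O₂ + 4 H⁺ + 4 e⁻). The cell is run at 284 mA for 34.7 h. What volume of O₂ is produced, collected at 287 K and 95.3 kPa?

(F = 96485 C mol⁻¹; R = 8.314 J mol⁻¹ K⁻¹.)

2.30 L

Q = I·t = 0.2840 A × 124920 s = 35480 C.
n(e⁻) = Q/F = 35480 / 96485 = 0.3677 mol.
4 electrons are transferred per O₂ molecule, so n(O₂) = 0.3677 / 4 = 0.09192 mol.
V = nRT/P = (0.09192 × 8.314 × 287) / (95.3 × 10³ Pa) = 0.00230 m³ = 2.30 L.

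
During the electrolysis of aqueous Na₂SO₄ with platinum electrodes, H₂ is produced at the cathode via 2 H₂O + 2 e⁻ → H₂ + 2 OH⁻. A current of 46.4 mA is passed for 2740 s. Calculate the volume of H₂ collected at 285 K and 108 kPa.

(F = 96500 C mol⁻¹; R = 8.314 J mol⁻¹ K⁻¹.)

Q = I·t = 0.04640 A × 2740.0 s = 127.1 C.
n(e⁻) = Q/F = 127.1 / 96500 = 0.001317 mol.
2 electrons are transferred per H₂ molecule, so n(H₂) = 0.001317 / 2 = 0.0006587 mol.
V = nRT/P = (0.0006587 × 8.314 × 285) / (108 × 10³ Pa) = 1.45 × 10⁻⁵ m³ = 0.0145 L.

0.0145 L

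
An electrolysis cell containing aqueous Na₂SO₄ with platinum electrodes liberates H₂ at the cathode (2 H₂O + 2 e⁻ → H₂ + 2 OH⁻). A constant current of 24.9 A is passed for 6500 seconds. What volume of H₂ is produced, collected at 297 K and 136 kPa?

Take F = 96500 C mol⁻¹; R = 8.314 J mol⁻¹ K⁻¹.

15.2 L

Q = I·t = 24.90 A × 6500.0 s = 161800 C.
n(e⁻) = Q/F = 161800 / 96500 = 1.677 mol.
2 electrons are transferred per H₂ molecule, so n(H₂) = 1.677 / 2 = 0.8386 mol.
V = nRT/P = (0.8386 × 8.314 × 297) / (136 × 10³ Pa) = 0.0152 m³ = 15.2 L.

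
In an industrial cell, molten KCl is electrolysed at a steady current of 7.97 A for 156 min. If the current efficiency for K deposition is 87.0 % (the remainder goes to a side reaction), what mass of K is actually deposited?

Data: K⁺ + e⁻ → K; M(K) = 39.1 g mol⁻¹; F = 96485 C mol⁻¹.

26.3 g

Q = I·t = 7.970 × 9360.0 = 74600 C.
n(e⁻) = 74600/96485 = 0.7732 mol; theoretically n(K) = 0.7732/1 = 0.7732 mol, m_theo = 30.23 g.
At 87.0 % efficiency, m_actual = 0.870 × 30.23 = 26.3 g.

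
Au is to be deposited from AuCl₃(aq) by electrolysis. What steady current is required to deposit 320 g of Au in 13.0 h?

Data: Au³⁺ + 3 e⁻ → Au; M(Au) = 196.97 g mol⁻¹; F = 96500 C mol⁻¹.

n(Au) = 320 / 196.97 = 1.625 mol.
n(e⁻) = 3 × 1.625 = 4.874 mol.
Q = n(e⁻)·F = 4.874 × 96500 = 470300 C.
I = Q/t = 470300 / 46800 s = 10.0 A.

10.0 A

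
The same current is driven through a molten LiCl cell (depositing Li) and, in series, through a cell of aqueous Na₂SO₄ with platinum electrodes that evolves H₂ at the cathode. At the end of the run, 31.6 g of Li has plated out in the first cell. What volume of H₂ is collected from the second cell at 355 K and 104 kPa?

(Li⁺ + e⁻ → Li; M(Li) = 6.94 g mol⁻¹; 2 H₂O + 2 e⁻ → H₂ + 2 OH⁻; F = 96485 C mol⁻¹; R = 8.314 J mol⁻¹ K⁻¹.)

64.6 L

n(Li) = 31.6 / 6.94 = 4.553 mol, so n(e⁻) = 1 × 4.553 = 4.553 mol.
The cells are in series, so the same 4.553 mol of electrons passes through the second cell.
2 H₂O + 2 e⁻ → H₂ + 2 OH⁻ — 2 mol e⁻ per mol H₂, so n(H₂) = 4.553/2 = 2.277 mol.
V = nRT/P = (2.277 × 8.314 × 355) / (104 × 10³) = 0.0646 m³ = 64.6 L.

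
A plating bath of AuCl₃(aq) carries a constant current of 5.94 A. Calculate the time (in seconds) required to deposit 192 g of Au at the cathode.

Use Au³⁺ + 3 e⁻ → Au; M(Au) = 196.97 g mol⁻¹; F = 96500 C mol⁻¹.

47500 s

n(Au) = m/M = 192 / 196.97 = 0.9748 mol.
Each Au atom requires 3 electrons, so n(e⁻) = 3 × 0.9748 = 2.924 mol.
Q = n(e⁻)·F = 2.924 × 96500 = 282200 C.
t = Q/I = 282200 / 5.940 A = 47510 s.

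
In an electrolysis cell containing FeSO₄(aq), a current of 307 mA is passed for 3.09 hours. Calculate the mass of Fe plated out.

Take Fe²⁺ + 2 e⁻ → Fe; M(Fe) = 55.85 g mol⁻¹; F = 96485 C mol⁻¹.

0.988 g

Q = I·t = 0.3070 A × 11124 s = 3415 C.
n(e⁻) = Q/F = 3415 / 96485 = 0.03539 mol.
Fe²⁺ + 2 e⁻ → Fe, so n(Fe) = n(e⁻)/2 = 0.01770 mol.
m = n·M = 0.01770 × 55.85 = 0.988 g.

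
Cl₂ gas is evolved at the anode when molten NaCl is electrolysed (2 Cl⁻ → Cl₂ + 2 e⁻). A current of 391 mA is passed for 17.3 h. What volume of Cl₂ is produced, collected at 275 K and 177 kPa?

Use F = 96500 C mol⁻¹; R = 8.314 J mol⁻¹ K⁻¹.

1.63 L

Q = I·t = 0.3910 A × 62280 s = 24350 C.
n(e⁻) = Q/F = 24350 / 96500 = 0.2523 mol.
2 electrons are transferred per Cl₂ molecule, so n(Cl₂) = 0.2523 / 2 = 0.1262 mol.
V = nRT/P = (0.1262 × 8.314 × 275) / (177 × 10³ Pa) = 0.00163 m³ = 1.63 L.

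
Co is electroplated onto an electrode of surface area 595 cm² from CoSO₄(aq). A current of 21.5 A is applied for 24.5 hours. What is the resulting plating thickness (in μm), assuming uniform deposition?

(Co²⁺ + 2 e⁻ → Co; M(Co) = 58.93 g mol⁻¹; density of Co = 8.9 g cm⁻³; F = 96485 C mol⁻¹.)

1090 μm

Q = I·t = 21.50 × 88200 = 1896000 C; n(e⁻) = 19.65 mol.
n(Co) = n(e⁻)/2 = 9.827 mol, so m = 9.827 × 58.93 = 579.1 g.
Volume = m/ρ = 579.1 / 8.9 = 65.07 cm³.
Thickness = V/A = 65.07 / 595 = 0.109 cm = 1090 μm.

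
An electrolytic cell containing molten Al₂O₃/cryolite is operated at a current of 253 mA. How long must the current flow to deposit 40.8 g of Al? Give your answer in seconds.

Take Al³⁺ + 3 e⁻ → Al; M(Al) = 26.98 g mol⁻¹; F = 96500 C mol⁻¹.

1.73 × 10⁶ s

n(Al) = m/M = 40.8 / 26.98 = 1.512 mol.
Each Al atom requires 3 electrons, so n(e⁻) = 3 × 1.512 = 4.537 mol.
Q = n(e⁻)·F = 4.537 × 96500 = 437800 C.
t = Q/I = 437800 / 0.2530 A = 1730000 s.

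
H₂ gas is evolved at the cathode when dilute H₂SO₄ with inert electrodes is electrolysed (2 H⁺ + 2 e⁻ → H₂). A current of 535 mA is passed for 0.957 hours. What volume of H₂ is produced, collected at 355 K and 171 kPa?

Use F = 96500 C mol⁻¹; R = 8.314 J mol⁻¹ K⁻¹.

Q = I·t = 0.5350 A × 3445.2 s = 1843 C.
n(e⁻) = Q/F = 1843 / 96500 = 0.01910 mol.
2 electrons are transferred per H₂ molecule, so n(H₂) = 0.01910 / 2 = 0.009550 mol.
V = nRT/P = (0.009550 × 8.314 × 355) / (171 × 10³ Pa) = 1.65 × 10⁻⁴ m³ = 0.165 L.

0.165 L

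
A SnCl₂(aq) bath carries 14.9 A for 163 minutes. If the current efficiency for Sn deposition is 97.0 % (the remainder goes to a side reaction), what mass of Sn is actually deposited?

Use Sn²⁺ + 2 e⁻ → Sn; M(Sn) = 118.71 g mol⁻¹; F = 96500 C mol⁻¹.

Q = I·t = 14.90 × 9780.0 = 145700 C.
n(e⁻) = 145700/96500 = 1.510 mol; theoretically n(Sn) = 1.510/2 = 0.7550 mol, m_theo = 89.63 g.
At 97.0 % efficiency, m_actual = 0.970 × 89.63 = 86.9 g.

86.9 g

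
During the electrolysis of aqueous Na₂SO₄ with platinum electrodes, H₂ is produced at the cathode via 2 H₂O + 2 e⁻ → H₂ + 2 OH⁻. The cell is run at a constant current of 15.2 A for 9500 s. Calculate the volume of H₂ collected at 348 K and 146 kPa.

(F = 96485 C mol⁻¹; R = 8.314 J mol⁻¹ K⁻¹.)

14.8 L

Q = I·t = 15.20 A × 9500.0 s = 144400 C.
n(e⁻) = Q/F = 144400 / 96485 = 1.497 mol.
2 electrons are transferred per H₂ molecule, so n(H₂) = 1.497 / 2 = 0.7483 mol.
V = nRT/P = (0.7483 × 8.314 × 348) / (146 × 10³ Pa) = 0.0148 m³ = 14.8 L.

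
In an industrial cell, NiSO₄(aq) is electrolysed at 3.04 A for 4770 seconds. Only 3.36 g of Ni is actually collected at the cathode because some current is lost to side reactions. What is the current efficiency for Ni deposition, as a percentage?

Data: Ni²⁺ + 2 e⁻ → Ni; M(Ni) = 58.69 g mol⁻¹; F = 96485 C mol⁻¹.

Q = I·t = 3.040 × 4770.0 = 14500 C; n(e⁻) = 14500/96485 = 0.1503 mol.
Theoretical n(Ni) = n(e⁻)/2 = 0.07515 mol, i.e. m_theo = 0.07515 × 58.69 = 4.410 g.
Efficiency = m_actual / m_theo = 3.36 / 4.410 = 76.2 %.

76.2 %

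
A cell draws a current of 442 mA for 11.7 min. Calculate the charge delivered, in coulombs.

310 C

Q = I·t = 0.4420 A × 702.00 s = 310 C.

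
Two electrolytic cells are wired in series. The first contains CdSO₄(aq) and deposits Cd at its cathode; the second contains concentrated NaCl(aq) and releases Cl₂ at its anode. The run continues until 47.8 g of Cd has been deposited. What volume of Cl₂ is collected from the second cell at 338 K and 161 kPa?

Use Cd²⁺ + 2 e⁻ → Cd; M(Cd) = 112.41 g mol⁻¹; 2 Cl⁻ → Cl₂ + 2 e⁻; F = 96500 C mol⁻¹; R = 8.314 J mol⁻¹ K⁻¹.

n(Cd) = 47.8 / 112.41 = 0.4252 mol, so n(e⁻) = 2 × 0.4252 = 0.8505 mol.
The cells are in series, so the same 0.8505 mol of electrons passes through the second cell.
2 Cl⁻ → Cl₂ + 2 e⁻ — 2 mol e⁻ per mol Cl₂, so n(Cl₂) = 0.8505/2 = 0.4252 mol.
V = nRT/P = (0.4252 × 8.314 × 338) / (161 × 10³) = 0.00742 m³ = 7.42 L.

7.42 L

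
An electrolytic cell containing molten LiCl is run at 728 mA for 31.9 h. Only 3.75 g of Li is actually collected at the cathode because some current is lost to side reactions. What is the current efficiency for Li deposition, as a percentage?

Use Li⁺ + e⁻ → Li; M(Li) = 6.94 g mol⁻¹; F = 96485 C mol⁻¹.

62.4 %

Q = I·t = 0.7280 × 114840 = 83600 C; n(e⁻) = 83600/96485 = 0.8665 mol.
Theoretical n(Li) = n(e⁻)/1 = 0.8665 mol, i.e. m_theo = 0.8665 × 6.94 = 6.013 g.
Efficiency = m_actual / m_theo = 3.75 / 6.013 = 62.4 %.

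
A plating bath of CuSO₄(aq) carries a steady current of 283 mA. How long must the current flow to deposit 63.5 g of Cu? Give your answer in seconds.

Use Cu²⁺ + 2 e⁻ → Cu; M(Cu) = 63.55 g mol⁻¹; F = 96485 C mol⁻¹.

n(Cu) = m/M = 63.5 / 63.55 = 0.9992 mol.
Each Cu atom requires 2 electrons, so n(e⁻) = 2 × 0.9992 = 1.998 mol.
Q = n(e⁻)·F = 1.998 × 96485 = 192800 C.
t = Q/I = 192800 / 0.2830 A = 681300 s.

6.81 × 10⁵ s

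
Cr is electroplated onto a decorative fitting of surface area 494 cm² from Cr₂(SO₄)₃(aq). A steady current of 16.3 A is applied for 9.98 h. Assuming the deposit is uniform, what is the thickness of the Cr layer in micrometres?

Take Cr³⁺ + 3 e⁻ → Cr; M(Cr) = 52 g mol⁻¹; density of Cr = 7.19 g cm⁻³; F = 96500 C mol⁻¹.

Q = I·t = 16.30 × 35928 = 585600 C; n(e⁻) = 6.069 mol.
n(Cr) = n(e⁻)/3 = 2.023 mol, so m = 2.023 × 52 = 105.2 g.
Volume = m/ρ = 105.2 / 7.19 = 14.63 cm³.
Thickness = V/A = 14.63 / 494 = 0.0296 cm = 296 μm.

296 μm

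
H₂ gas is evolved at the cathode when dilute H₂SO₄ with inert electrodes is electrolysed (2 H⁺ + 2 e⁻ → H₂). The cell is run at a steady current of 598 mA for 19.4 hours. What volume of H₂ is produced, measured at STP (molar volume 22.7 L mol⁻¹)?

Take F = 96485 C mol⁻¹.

Q = I·t = 0.5980 A × 69840 s = 41760 C.
n(e⁻) = Q/F = 41760 / 96485 = 0.4329 mol.
2 electrons are transferred per H₂ molecule, so n(H₂) = 0.4329 / 2 = 0.2164 mol.
V = n × V_m = 0.2164 × 22.7 = 4.91 L.

4.91 L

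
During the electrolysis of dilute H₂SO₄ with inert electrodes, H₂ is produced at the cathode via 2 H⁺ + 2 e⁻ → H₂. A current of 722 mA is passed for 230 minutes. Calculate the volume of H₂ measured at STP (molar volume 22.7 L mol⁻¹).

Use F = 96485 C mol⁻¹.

Q = I·t = 0.7220 A × 13800 s = 9964 C.
n(e⁻) = Q/F = 9964 / 96485 = 0.1033 mol.
2 electrons are transferred per H₂ molecule, so n(H₂) = 0.1033 / 2 = 0.05163 mol.
V = n × V_m = 0.05163 × 22.7 = 1.17 L.

1.17 L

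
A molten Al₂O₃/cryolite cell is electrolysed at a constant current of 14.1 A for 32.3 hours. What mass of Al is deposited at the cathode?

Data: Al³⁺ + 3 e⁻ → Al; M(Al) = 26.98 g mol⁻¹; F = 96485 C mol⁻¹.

153 g

Q = I·t = 14.10 A × 116280 s = 1640000 C.
n(e⁻) = Q/F = 1640000 / 96485 = 16.99 mol.
Al³⁺ + 3 e⁻ → Al, so n(Al) = n(e⁻)/3 = 5.664 mol.
m = n·M = 5.664 × 26.98 = 153 g.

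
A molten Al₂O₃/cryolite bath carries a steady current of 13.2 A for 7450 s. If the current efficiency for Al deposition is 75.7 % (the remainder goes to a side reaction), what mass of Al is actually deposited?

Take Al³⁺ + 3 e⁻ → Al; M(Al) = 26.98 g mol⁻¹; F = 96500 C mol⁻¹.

6.94 g

Q = I·t = 13.20 × 7450.0 = 98340 C.
n(e⁻) = 98340/96500 = 1.019 mol; theoretically n(Al) = 1.019/3 = 0.3397 mol, m_theo = 9.165 g.
At 75.7 % efficiency, m_actual = 0.757 × 9.165 = 6.94 g.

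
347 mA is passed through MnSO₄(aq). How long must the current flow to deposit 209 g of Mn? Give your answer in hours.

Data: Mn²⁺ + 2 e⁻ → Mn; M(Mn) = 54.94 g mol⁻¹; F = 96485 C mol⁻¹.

588 h

n(Mn) = m/M = 209 / 54.94 = 3.804 mol.
Each Mn atom requires 2 electrons, so n(e⁻) = 2 × 3.804 = 7.608 mol.
Q = n(e⁻)·F = 7.608 × 96485 = 734100 C.
t = Q/I = 734100 / 0.3470 A = 2116000 s = 588 h.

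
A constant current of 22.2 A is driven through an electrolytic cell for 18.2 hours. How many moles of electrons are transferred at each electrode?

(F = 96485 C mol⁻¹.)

15.1 mol

Q = I·t = 22.20 A × 65520 s = 1455000 C.
n(e⁻) = Q/F = 1455000 / 96485 = 15.1 mol.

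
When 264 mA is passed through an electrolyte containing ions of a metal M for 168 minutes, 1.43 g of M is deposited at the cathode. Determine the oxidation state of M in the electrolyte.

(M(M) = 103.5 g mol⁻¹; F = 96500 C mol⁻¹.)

Q = I·t = 0.2640 A × 10080 s = 2661 C, so n(e⁻) = 2661/96500 = 0.02758 mol.
n(M) deposited = 1.43 / 103.5 = 0.01382 mol.
Electrons per atom = n(e⁻)/n(M) = 0.02758 / 0.01382 = 2.00 ≈ 2, so the ion is M²⁺.

+2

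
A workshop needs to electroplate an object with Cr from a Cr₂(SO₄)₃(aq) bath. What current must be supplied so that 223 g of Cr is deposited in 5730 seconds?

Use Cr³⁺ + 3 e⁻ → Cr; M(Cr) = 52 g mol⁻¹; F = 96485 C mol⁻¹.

n(Cr) = 223 / 52 = 4.288 mol.
n(e⁻) = 3 × 4.288 = 12.87 mol.
Q = n(e⁻)·F = 12.87 × 96485 = 1241000 C.
I = Q/t = 1241000 / 5730.0 s = 217 A.

217 A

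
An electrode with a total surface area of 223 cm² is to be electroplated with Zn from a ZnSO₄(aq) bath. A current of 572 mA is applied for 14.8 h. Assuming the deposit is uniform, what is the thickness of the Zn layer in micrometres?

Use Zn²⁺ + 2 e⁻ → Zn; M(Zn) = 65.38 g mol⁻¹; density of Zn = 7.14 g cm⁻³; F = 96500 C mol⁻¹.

64.8 μm

Q = I·t = 0.5720 × 53280 = 30480 C; n(e⁻) = 0.3158 mol.
n(Zn) = n(e⁻)/2 = 0.1579 mol, so m = 0.1579 × 65.38 = 10.32 g.
Volume = m/ρ = 10.32 / 7.14 = 1.446 cm³.
Thickness = V/A = 1.446 / 223 = 0.00648 cm = 64.8 μm.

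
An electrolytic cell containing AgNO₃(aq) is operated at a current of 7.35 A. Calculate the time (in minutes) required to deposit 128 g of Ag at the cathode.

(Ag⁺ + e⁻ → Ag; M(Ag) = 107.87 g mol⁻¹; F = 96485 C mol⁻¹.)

n(Ag) = m/M = 128 / 107.87 = 1.187 mol.
Each Ag atom requires 1 electron, so n(e⁻) = 1 × 1.187 = 1.187 mol.
Q = n(e⁻)·F = 1.187 × 96485 = 114500 C.
t = Q/I = 114500 / 7.350 A = 15580 s = 260 min.

260 min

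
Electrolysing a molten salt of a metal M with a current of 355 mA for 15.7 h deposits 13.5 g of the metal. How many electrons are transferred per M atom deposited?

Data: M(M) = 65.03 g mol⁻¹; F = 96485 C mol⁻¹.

Q = I·t = 0.3550 A × 56520 s = 20060 C, so n(e⁻) = 20060/96485 = 0.2080 mol.
n(M) deposited = 13.5 / 65.03 = 0.2076 mol.
Electrons per atom = n(e⁻)/n(M) = 0.2080 / 0.2076 = 1.00 ≈ 1, so the ion is M⁺.

1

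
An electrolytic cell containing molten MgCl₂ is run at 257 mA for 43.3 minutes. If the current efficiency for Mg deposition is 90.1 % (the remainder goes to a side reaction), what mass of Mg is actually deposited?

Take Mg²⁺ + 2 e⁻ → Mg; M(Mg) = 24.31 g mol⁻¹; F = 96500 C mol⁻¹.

Q = I·t = 0.2570 × 2598.0 = 667.7 C.
n(e⁻) = 667.7/96500 = 0.006919 mol; theoretically n(Mg) = 0.006919/2 = 0.003460 mol, m_theo = 0.08410 g.
At 90.1 % efficiency, m_actual = 0.901 × 0.08410 = 0.0758 g.

0.0758 g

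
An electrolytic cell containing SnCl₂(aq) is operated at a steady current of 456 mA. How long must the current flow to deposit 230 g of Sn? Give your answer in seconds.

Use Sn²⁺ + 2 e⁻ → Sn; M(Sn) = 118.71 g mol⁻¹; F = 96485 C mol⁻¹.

n(Sn) = m/M = 230 / 118.71 = 1.937 mol.
Each Sn atom requires 2 electrons, so n(e⁻) = 2 × 1.937 = 3.875 mol.
Q = n(e⁻)·F = 3.875 × 96485 = 373900 C.
t = Q/I = 373900 / 0.4560 A = 819900 s.

8.20 × 10⁵ s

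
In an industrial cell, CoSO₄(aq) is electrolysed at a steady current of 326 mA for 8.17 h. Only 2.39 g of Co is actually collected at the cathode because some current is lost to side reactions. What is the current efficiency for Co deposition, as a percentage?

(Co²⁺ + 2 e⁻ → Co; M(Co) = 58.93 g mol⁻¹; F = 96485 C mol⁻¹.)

81.6 %

Q = I·t = 0.3260 × 29412 = 9588 C; n(e⁻) = 9588/96485 = 0.09938 mol.
Theoretical n(Co) = n(e⁻)/2 = 0.04969 mol, i.e. m_theo = 0.04969 × 58.93 = 2.928 g.
Efficiency = m_actual / m_theo = 2.39 / 2.928 = 81.6 %.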